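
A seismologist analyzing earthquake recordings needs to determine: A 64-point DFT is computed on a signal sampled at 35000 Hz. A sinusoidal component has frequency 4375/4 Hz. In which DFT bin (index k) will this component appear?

DFT frequency resolution = f_s/N = 35000/64 = 4375/8 Hz
Bin index k = f_signal / resolution = 4375/4 / 4375/8 = 2
The signal frequency 4375/4 Hz falls in DFT bin k = 2.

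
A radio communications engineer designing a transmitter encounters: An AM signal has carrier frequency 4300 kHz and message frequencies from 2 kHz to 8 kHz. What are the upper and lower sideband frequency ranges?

Upper sideband (USB) = fc + [fm_low, fm_high] = 4300 + [2, 8] = [4302, 4308] kHz
Lower sideband (LSB) = fc - [fm_high, fm_low] = 4300 - [8, 2] = [4292, 4298] kHz
Total occupied spectrum: 4292 kHz to 4308 kHz (plus carrier at 4300 kHz)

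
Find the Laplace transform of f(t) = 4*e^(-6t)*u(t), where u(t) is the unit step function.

Standard Laplace transform pair:
e^(-at)*u(t) <-> 1/(s+a)
With a = 6: L{4*e^(-6t)*u(t)} = 4/(s+6), ROC: Re(s) > -6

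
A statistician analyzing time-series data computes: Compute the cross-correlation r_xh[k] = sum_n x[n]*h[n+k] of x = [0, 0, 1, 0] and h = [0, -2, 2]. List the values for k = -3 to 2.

Both sequences indexed from 0 and zero outside their support.
Lags with overlap: k = -3 to 2.
  r_xh[-3] = x[3]*h[0] = 0
  r_xh[-2] = x[2]*h[0] + x[3]*h[1] = 0
  r_xh[-1] = x[1]*h[0] + x[2]*h[1] + x[3]*h[2] = -2
  r_xh[0] = x[0]*h[0] + x[1]*h[1] + x[2]*h[2] = 2
  r_xh[1] = x[0]*h[1] + x[1]*h[2] = 0
  r_xh[2] = x[0]*h[2] = 0
r_xh = [0, 0, -2, 2, 0, 0] (for k = -3, ..., 2)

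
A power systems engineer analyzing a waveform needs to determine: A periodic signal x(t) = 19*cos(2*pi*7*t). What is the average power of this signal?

Average power of A*cos(wt) is A^2/2.
P = 19^2 / 2 = 361/2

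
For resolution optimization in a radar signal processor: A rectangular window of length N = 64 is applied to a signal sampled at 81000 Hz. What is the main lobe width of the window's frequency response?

For a rectangular window of length N,
the main lobe width in frequency is 2*f_s/N.
= 2*81000/64 = 10125/4 Hz
This determines the minimum frequency separation for resolving two sinusoids.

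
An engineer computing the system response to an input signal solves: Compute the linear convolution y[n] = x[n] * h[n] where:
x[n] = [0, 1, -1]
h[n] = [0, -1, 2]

y[n] = sum_k x[k]*h[n-k]. Output length = len(x) + len(h) - 1 = 3 + 3 - 1 = 5.
y[0] = 0*0 = 0
y[1] = 1*0 + 0*-1 = 0
y[2] = -1*0 + 1*-1 + 0*2 = -1
y[3] = -1*-1 + 1*2 = 3
y[4] = -1*2 = -2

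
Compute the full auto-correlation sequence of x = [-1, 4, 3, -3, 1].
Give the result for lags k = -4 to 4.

r_xx[k] = sum_m x[m]*x[m+k], indexed from 0, for k = -4 to 4:
  r_xx[-4] = x[4]*x[0] = -1
  r_xx[-3] = x[3]*x[0] + x[4]*x[1] = 7
  r_xx[-2] = x[2]*x[0] + x[3]*x[1] + x[4]*x[2] = -12
  r_xx[-1] = x[1]*x[0] + x[2]*x[1] + x[3]*x[2] + x[4]*x[3] = -4
  r_xx[0] = x[0]*x[0] + x[1]*x[1] + x[2]*x[2] + x[3]*x[3] + x[4]*x[4] = 36
  r_xx[1] = x[0]*x[1] + x[1]*x[2] + x[2]*x[3] + x[3]*x[4] = -4
  r_xx[2] = x[0]*x[2] + x[1]*x[3] + x[2]*x[4] = -12
  r_xx[3] = x[0]*x[3] + x[1]*x[4] = 7
  r_xx[4] = x[0]*x[4] = -1
r_xx = [-1, 7, -12, -4, 36, -4, -12, 7, -1]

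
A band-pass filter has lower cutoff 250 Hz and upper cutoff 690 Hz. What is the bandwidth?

Bandwidth = f_high - f_low
= 690 Hz - 250 Hz = 440 Hz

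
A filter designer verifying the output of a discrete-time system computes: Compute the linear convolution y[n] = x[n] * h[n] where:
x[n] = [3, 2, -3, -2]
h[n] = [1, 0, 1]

y[n] = sum_k x[k]*h[n-k]. Output length = len(x) + len(h) - 1 = 4 + 3 - 1 = 6.
y[0] = 3*1 = 3
y[1] = 2*1 + 3*0 = 2
y[2] = -3*1 + 2*0 + 3*1 = 0
y[3] = -2*1 + -3*0 + 2*1 = 0
y[4] = -2*0 + -3*1 = -3
y[5] = -2*1 = -2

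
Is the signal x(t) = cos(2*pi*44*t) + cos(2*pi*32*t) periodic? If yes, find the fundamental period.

f1 = 44 Hz, f2 = 32 Hz
Period T1 = 1/44, T2 = 1/32
Ratio T1/T2 = 32/44, which is rational.
The signal is periodic with fundamental period T = 1/GCD(44,32) = 1/4 s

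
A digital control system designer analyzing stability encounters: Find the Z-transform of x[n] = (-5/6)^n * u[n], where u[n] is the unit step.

The Z-transform of a^n * u[n] is z/(z-a) for |z| > |a|.
Here a = -5/6, so X(z) = z/(z - (-5/6)) = 6z/(6z + 5)
ROC: |z| > 5/6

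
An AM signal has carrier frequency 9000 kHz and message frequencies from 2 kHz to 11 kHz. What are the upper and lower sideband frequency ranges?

Upper sideband (USB) = fc + [fm_low, fm_high] = 9000 + [2, 11] = [9002, 9011] kHz
Lower sideband (LSB) = fc - [fm_high, fm_low] = 9000 - [11, 2] = [8989, 8998] kHz
Total occupied spectrum: 8989 kHz to 9011 kHz (plus carrier at 9000 kHz)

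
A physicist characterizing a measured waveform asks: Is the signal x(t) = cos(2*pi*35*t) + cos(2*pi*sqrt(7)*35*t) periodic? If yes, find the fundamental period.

f1 = 35 Hz, f2 = 35*sqrt(7) Hz
Ratio f2/f1 = sqrt(7), which is irrational.
Since the frequency ratio is irrational, no common period exists.
The signal is not periodic.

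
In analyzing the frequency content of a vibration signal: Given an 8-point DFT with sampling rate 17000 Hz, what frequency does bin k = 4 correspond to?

The frequency of DFT bin k is: f_k = k * f_s / N
f_4 = 4 * 17000 / 8 = 8500 Hz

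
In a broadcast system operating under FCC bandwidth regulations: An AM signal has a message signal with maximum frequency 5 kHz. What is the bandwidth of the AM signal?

In AM (double-sideband), the bandwidth is twice the message frequency.
BW = 2 * f_m = 2 * 5 kHz = 10 kHz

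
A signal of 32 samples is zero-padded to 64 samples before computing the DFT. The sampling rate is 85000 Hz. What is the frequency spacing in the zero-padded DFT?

Original DFT: N = 32, resolution = f_s/N = 85000/32 = 10625/4 Hz
Zero-padded DFT: N = 64, resolution = f_s/N = 85000/64 = 10625/8 Hz
Zero-padding interpolates the spectrum (finer frequency grid)
but does NOT improve the true spectral resolution (ability to resolve close frequencies).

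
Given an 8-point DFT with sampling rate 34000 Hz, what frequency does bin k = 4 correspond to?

The frequency of DFT bin k is: f_k = k * f_s / N
f_4 = 4 * 34000 / 8 = 17000 Hz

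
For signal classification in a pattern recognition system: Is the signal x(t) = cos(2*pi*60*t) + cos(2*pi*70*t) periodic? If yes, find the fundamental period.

f1 = 60 Hz, f2 = 70 Hz
Period T1 = 1/60, T2 = 1/70
Ratio T1/T2 = 70/60, which is rational.
The signal is periodic with fundamental period T = 1/GCD(60,70) = 1/10 s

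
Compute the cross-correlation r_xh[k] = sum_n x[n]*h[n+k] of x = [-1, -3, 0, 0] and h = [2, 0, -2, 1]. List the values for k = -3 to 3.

Both sequences indexed from 0 and zero outside their support.
Lags with overlap: k = -3 to 3.
  r_xh[-3] = x[3]*h[0] = 0
  r_xh[-2] = x[2]*h[0] + x[3]*h[1] = 0
  r_xh[-1] = x[1]*h[0] + x[2]*h[1] + x[3]*h[2] = -6
  r_xh[0] = x[0]*h[0] + x[1]*h[1] + x[2]*h[2] + x[3]*h[3] = -2
  r_xh[1] = x[0]*h[1] + x[1]*h[2] + x[2]*h[3] = 6
  r_xh[2] = x[0]*h[2] + x[1]*h[3] = -1
  r_xh[3] = x[0]*h[3] = -1
r_xh = [0, 0, -6, -2, 6, -1, -1] (for k = -3, ..., 3)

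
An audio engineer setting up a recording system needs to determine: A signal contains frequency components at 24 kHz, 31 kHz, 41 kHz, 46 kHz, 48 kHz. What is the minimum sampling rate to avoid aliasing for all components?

The highest frequency component is f_max = 48 kHz.
Nyquist rate = 2 * f_max = 2 * 48 kHz = 96 kHz.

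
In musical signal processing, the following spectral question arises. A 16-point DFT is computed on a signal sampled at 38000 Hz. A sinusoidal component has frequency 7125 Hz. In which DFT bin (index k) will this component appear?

DFT frequency resolution = f_s/N = 38000/16 = 2375 Hz
Bin index k = f_signal / resolution = 7125 / 2375 = 3
The signal frequency 7125 Hz falls in DFT bin k = 3.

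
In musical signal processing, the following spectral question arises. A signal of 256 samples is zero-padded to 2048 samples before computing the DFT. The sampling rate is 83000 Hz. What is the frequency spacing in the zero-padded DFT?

Original DFT: N = 256, resolution = f_s/N = 83000/256 = 10375/32 Hz
Zero-padded DFT: N = 2048, resolution = f_s/N = 83000/2048 = 10375/256 Hz
Zero-padding interpolates the spectrum (finer frequency grid)
but does NOT improve the true spectral resolution (ability to resolve close frequencies).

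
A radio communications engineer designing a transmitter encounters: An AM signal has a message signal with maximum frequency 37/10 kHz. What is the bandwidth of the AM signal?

In AM (double-sideband), the bandwidth is twice the message frequency.
BW = 2 * f_m = 2 * 37/10 kHz = 37/5 kHz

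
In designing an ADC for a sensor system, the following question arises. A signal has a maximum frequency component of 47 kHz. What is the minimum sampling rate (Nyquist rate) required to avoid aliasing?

By the Nyquist-Shannon sampling theorem,
the minimum sampling rate (Nyquist rate) must be at least 2 * f_max.
Nyquist rate = 2 * 47 kHz = 94 kHz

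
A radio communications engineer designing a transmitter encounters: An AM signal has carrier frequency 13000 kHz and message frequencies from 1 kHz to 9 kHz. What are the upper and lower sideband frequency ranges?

Upper sideband (USB) = fc + [fm_low, fm_high] = 13000 + [1, 9] = [13001, 13009] kHz
Lower sideband (LSB) = fc - [fm_high, fm_low] = 13000 - [9, 1] = [12991, 12999] kHz
Total occupied spectrum: 12991 kHz to 13009 kHz (plus carrier at 13000 kHz)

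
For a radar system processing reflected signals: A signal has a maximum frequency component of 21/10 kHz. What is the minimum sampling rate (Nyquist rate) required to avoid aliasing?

By the Nyquist-Shannon sampling theorem,
the minimum sampling rate (Nyquist rate) must be at least 2 * f_max.
Nyquist rate = 2 * 21/10 kHz = 21/5 kHz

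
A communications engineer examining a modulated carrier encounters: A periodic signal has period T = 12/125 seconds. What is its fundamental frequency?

The fundamental frequency is the reciprocal of the period.
f = 1/T = 1/(12/125) = 125/12 Hz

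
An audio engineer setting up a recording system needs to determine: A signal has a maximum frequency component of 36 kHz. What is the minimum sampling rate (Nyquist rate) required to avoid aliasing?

By the Nyquist-Shannon sampling theorem,
the minimum sampling rate (Nyquist rate) must be at least 2 * f_max.
Nyquist rate = 2 * 36 kHz = 72 kHz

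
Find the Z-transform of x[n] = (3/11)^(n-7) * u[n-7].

Time-shifting property: if X(z) = Z{x[n]}, then Z{x[n-d]} = z^(-d) * X(z)
X(z) = z/(z - 3/11) for x[n] = (3/11)^n * u[n]
Z{x[n-7]} = z^(-7) * z/(z - 3/11) = z^(-6)/(z - 3/11)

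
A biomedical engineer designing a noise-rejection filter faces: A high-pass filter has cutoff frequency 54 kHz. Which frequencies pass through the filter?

A high-pass filter passes all frequencies above the cutoff frequency 54 kHz and attenuates lower frequencies.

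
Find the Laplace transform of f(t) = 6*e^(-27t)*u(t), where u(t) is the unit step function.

Standard Laplace transform pair:
e^(-at)*u(t) <-> 1/(s+a)
With a = 27: L{6*e^(-27t)*u(t)} = 6/(s+27), ROC: Re(s) > -27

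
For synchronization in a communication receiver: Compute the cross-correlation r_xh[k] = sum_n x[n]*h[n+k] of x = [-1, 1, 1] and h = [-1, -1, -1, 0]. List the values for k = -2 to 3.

Both sequences indexed from 0 and zero outside their support.
Lags with overlap: k = -2 to 3.
  r_xh[-2] = x[2]*h[0] = -1
  r_xh[-1] = x[1]*h[0] + x[2]*h[1] = -2
  r_xh[0] = x[0]*h[0] + x[1]*h[1] + x[2]*h[2] = -1
  r_xh[1] = x[0]*h[1] + x[1]*h[2] + x[2]*h[3] = 0
  r_xh[2] = x[0]*h[2] + x[1]*h[3] = 1
  r_xh[3] = x[0]*h[3] = 0
r_xh = [-1, -2, -1, 0, 1, 0] (for k = -2, ..., 3)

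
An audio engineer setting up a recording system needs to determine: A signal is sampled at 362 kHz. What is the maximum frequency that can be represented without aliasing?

The maximum frequency that can be represented without aliasing
is the Nyquist frequency: f_max = f_s / 2 = 362 kHz / 2 = 181 kHz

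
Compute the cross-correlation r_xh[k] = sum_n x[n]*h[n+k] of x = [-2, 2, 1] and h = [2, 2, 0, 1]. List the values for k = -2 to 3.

Both sequences indexed from 0 and zero outside their support.
Lags with overlap: k = -2 to 3.
  r_xh[-2] = x[2]*h[0] = 2
  r_xh[-1] = x[1]*h[0] + x[2]*h[1] = 6
  r_xh[0] = x[0]*h[0] + x[1]*h[1] + x[2]*h[2] = 0
  r_xh[1] = x[0]*h[1] + x[1]*h[2] + x[2]*h[3] = -3
  r_xh[2] = x[0]*h[2] + x[1]*h[3] = 2
  r_xh[3] = x[0]*h[3] = -2
r_xh = [2, 6, 0, -3, 2, -2] (for k = -2, ..., 3)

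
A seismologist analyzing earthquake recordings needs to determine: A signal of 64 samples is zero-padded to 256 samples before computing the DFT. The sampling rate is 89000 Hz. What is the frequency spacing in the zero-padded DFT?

Original DFT: N = 64, resolution = f_s/N = 89000/64 = 11125/8 Hz
Zero-padded DFT: N = 256, resolution = f_s/N = 89000/256 = 11125/32 Hz
Zero-padding interpolates the spectrum (finer frequency grid)
but does NOT improve the true spectral resolution (ability to resolve close frequencies).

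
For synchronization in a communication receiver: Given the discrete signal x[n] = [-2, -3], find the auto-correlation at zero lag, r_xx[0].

The auto-correlation at zero lag r_xx[0] equals the signal energy.
r_xx[0] = sum of x[n]^2 = (-2)^2 + (-3)^2
= 4 + 9 = 13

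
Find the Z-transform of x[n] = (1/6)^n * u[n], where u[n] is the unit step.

The Z-transform of a^n * u[n] is z/(z-a) for |z| > |a|.
Here a = 1/6, so X(z) = z/(z - (1/6)) = 6z/(6z - 1)
ROC: |z| > 1/6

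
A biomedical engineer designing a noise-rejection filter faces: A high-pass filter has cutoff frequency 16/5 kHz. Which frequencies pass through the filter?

A high-pass filter passes all frequencies above the cutoff frequency 16/5 kHz and attenuates lower frequencies.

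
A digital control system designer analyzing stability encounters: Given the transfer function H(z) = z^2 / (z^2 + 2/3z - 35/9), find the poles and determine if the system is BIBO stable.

Poles are roots of the denominator: z^2 + 2/3z - 35/9 = 0.
Quadratic formula: z = [-(2/3) +/- sqrt((2/3)^2 - 4*(-35/9))] / 2
Discriminant = 4/9 + 140/9 = 16; sqrt = 4.
z = (-2/3 +/- 4) / 2 => z = 5/3 or z = -7/3.
|p1| = 5/3, |p2| = 7/3.
For BIBO stability, all poles must lie inside the unit circle (|p| < 1).
System is UNSTABLE since at least one |p| >= 1.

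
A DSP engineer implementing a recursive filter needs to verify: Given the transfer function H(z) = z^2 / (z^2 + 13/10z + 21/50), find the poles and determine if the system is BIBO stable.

Poles are roots of the denominator: z^2 + 13/10z + 21/50 = 0.
Quadratic formula: z = [-(13/10) +/- sqrt((13/10)^2 - 4*(21/50))] / 2
Discriminant = 169/100 - 42/25 = 1/100; sqrt = 1/10.
z = (-13/10 +/- 1/10) / 2 => z = -3/5 or z = -7/10.
|p1| = 7/10, |p2| = 3/5.
For BIBO stability, all poles must lie inside the unit circle (|p| < 1).
System is STABLE since both |p| < 1.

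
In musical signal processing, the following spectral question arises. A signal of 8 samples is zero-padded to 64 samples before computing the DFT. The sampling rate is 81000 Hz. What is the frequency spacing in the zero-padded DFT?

Original DFT: N = 8, resolution = f_s/N = 81000/8 = 10125 Hz
Zero-padded DFT: N = 64, resolution = f_s/N = 81000/64 = 10125/8 Hz
Zero-padding interpolates the spectrum (finer frequency grid)
but does NOT improve the true spectral resolution (ability to resolve close frequencies).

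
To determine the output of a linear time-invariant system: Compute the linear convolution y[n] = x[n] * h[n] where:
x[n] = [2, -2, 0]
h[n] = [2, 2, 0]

y[n] = sum_k x[k]*h[n-k]. Output length = len(x) + len(h) - 1 = 3 + 3 - 1 = 5.
y[0] = 2*2 = 4
y[1] = -2*2 + 2*2 = 0
y[2] = 0*2 + -2*2 + 2*0 = -4
y[3] = 0*2 + -2*0 = 0
y[4] = 0*0 = 0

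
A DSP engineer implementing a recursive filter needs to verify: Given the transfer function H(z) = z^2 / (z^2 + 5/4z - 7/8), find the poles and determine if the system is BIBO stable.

Poles are roots of the denominator: z^2 + 5/4z - 7/8 = 0.
Quadratic formula: z = [-(5/4) +/- sqrt((5/4)^2 - 4*(-7/8))] / 2
Discriminant = 25/16 + 7/2 = 81/16; sqrt = 9/4.
z = (-5/4 +/- 9/4) / 2 => z = 1/2 or z = -7/4.
|p1| = 7/4, |p2| = 1/2.
For BIBO stability, all poles must lie inside the unit circle (|p| < 1).
System is UNSTABLE since at least one |p| >= 1.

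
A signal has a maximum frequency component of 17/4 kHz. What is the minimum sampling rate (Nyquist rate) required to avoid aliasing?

By the Nyquist-Shannon sampling theorem,
the minimum sampling rate (Nyquist rate) must be at least 2 * f_max.
Nyquist rate = 2 * 17/4 kHz = 17/2 kHz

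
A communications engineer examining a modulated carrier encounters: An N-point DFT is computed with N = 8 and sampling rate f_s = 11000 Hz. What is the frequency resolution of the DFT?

DFT frequency resolution = f_s / N
= 11000 / 8 = 1375 Hz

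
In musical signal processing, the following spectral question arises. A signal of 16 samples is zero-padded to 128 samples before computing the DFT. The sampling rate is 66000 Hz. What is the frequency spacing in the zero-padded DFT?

Original DFT: N = 16, resolution = f_s/N = 66000/16 = 4125 Hz
Zero-padded DFT: N = 128, resolution = f_s/N = 66000/128 = 4125/8 Hz
Zero-padding interpolates the spectrum (finer frequency grid)
but does NOT improve the true spectral resolution (ability to resolve close frequencies).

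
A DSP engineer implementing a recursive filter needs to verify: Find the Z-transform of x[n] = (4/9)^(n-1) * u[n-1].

Time-shifting property: if X(z) = Z{x[n]}, then Z{x[n-d]} = z^(-d) * X(z)
X(z) = z/(z - 4/9) for x[n] = (4/9)^n * u[n]
Z{x[n-1]} = z^(-1) * z/(z - 4/9) = 1/(z - 4/9)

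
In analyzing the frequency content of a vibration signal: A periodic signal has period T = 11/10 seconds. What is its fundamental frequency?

The fundamental frequency is the reciprocal of the period.
f = 1/T = 1/(11/10) = 10/11 Hz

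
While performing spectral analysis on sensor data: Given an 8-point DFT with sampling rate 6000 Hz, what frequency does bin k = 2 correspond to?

The frequency of DFT bin k is: f_k = k * f_s / N
f_2 = 2 * 6000 / 8 = 1500 Hz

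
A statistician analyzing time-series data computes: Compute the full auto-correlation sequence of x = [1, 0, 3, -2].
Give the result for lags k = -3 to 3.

r_xx[k] = sum_m x[m]*x[m+k], indexed from 0, for k = -3 to 3:
  r_xx[-3] = x[3]*x[0] = -2
  r_xx[-2] = x[2]*x[0] + x[3]*x[1] = 3
  r_xx[-1] = x[1]*x[0] + x[2]*x[1] + x[3]*x[2] = -6
  r_xx[0] = x[0]*x[0] + x[1]*x[1] + x[2]*x[2] + x[3]*x[3] = 14
  r_xx[1] = x[0]*x[1] + x[1]*x[2] + x[2]*x[3] = -6
  r_xx[2] = x[0]*x[2] + x[1]*x[3] = 3
  r_xx[3] = x[0]*x[3] = -2
r_xx = [-2, 3, -6, 14, -6, 3, -2]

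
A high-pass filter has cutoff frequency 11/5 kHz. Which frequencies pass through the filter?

A high-pass filter passes all frequencies above the cutoff frequency 11/5 kHz and attenuates lower frequencies.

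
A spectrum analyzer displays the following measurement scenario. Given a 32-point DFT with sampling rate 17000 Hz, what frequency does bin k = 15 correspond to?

The frequency of DFT bin k is: f_k = k * f_s / N
f_15 = 15 * 17000 / 32 = 31875/4 Hz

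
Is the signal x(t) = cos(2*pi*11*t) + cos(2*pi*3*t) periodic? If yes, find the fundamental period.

f1 = 11 Hz, f2 = 3 Hz
Period T1 = 1/11, T2 = 1/3
Ratio T1/T2 = 3/11, which is rational.
The signal is periodic with fundamental period T = 1/GCD(11,3) = 1 s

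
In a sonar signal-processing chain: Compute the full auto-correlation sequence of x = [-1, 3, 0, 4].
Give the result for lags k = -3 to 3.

r_xx[k] = sum_m x[m]*x[m+k], indexed from 0, for k = -3 to 3:
  r_xx[-3] = x[3]*x[0] = -4
  r_xx[-2] = x[2]*x[0] + x[3]*x[1] = 12
  r_xx[-1] = x[1]*x[0] + x[2]*x[1] + x[3]*x[2] = -3
  r_xx[0] = x[0]*x[0] + x[1]*x[1] + x[2]*x[2] + x[3]*x[3] = 26
  r_xx[1] = x[0]*x[1] + x[1]*x[2] + x[2]*x[3] = -3
  r_xx[2] = x[0]*x[2] + x[1]*x[3] = 12
  r_xx[3] = x[0]*x[3] = -4
r_xx = [-4, 12, -3, 26, -3, 12, -4]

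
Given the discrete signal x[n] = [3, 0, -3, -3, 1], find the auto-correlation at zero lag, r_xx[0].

The auto-correlation at zero lag r_xx[0] equals the signal energy.
r_xx[0] = sum of x[n]^2 = 3^2 + 0^2 + (-3)^2 + (-3)^2 + 1^2
= 9 + 0 + 9 + 9 + 1 = 28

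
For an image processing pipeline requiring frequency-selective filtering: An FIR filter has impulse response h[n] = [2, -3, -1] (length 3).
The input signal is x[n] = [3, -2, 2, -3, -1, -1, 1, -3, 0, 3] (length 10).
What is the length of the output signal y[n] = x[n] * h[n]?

For linear convolution, the output length is:
len(y) = len(x) + len(h) - 1 = 10 + 3 - 1 = 12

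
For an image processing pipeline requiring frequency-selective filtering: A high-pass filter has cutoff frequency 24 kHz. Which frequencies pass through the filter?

A high-pass filter passes all frequencies above the cutoff frequency 24 kHz and attenuates lower frequencies.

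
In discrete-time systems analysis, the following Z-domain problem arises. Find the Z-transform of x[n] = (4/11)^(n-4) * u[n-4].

Time-shifting property: if X(z) = Z{x[n]}, then Z{x[n-d]} = z^(-d) * X(z)
X(z) = z/(z - 4/11) for x[n] = (4/11)^n * u[n]
Z{x[n-4]} = z^(-4) * z/(z - 4/11) = z^(-3)/(z - 4/11)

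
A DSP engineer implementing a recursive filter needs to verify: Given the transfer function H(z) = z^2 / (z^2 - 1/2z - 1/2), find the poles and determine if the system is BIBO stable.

Poles are roots of the denominator: z^2 - 1/2z - 1/2 = 0.
Quadratic formula: z = [-(-1/2) +/- sqrt((-1/2)^2 - 4*(-1/2))] / 2
Discriminant = 1/4 + 2 = 9/4; sqrt = 3/2.
z = (1/2 +/- 3/2) / 2 => z = 1 or z = -1/2.
|p1| = 1, |p2| = 1/2.
For BIBO stability, all poles must lie inside the unit circle (|p| < 1).
System is UNSTABLE since at least one |p| >= 1.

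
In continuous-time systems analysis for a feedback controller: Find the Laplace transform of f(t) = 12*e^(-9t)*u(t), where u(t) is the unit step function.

Standard Laplace transform pair:
e^(-at)*u(t) <-> 1/(s+a)
With a = 9: L{12*e^(-9t)*u(t)} = 12/(s+9), ROC: Re(s) > -9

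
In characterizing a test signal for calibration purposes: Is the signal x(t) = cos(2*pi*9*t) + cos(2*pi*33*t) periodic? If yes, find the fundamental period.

f1 = 9 Hz, f2 = 33 Hz
Period T1 = 1/9, T2 = 1/33
Ratio T1/T2 = 33/9, which is rational.
The signal is periodic with fundamental period T = 1/GCD(9,33) = 1/3 s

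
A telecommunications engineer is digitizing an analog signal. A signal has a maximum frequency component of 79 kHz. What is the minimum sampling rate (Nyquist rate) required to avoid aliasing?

By the Nyquist-Shannon sampling theorem,
the minimum sampling rate (Nyquist rate) must be at least 2 * f_max.
Nyquist rate = 2 * 79 kHz = 158 kHz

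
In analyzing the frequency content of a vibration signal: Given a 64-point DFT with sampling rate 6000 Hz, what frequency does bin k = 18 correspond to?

The frequency of DFT bin k is: f_k = k * f_s / N
f_18 = 18 * 6000 / 64 = 3375/2 Hz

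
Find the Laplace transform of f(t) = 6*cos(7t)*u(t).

Standard pair: cos(wt)*u(t) <-> s/(s^2+w^2)
With w = 7: L{6*cos(7t)*u(t)} = 6s/(s^2+49)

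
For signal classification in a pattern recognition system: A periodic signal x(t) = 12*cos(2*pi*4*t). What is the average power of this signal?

Average power of A*cos(wt) is A^2/2.
P = 12^2 / 2 = 144/2 = 72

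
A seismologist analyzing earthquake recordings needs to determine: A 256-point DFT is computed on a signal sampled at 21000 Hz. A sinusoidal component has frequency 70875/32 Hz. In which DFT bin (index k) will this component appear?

DFT frequency resolution = f_s/N = 21000/256 = 2625/32 Hz
Bin index k = f_signal / resolution = 70875/32 / 2625/32 = 27
The signal frequency 70875/32 Hz falls in DFT bin k = 27.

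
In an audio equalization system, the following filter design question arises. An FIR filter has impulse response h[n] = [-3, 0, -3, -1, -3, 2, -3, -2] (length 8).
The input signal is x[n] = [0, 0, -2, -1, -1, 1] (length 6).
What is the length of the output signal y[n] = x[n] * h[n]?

For linear convolution, the output length is:
len(y) = len(x) + len(h) - 1 = 6 + 8 - 1 = 13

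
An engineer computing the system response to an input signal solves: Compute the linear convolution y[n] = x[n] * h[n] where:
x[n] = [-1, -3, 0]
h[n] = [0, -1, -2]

y[n] = sum_k x[k]*h[n-k]. Output length = len(x) + len(h) - 1 = 3 + 3 - 1 = 5.
y[0] = -1*0 = 0
y[1] = -3*0 + -1*-1 = 1
y[2] = 0*0 + -3*-1 + -1*-2 = 5
y[3] = 0*-1 + -3*-2 = 6
y[4] = 0*-2 = 0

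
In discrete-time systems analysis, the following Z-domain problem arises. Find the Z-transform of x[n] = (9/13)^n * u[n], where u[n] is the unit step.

The Z-transform of a^n * u[n] is z/(z-a) for |z| > |a|.
Here a = 9/13, so X(z) = z/(z - (9/13)) = 13z/(13z - 9)
ROC: |z| > 9/13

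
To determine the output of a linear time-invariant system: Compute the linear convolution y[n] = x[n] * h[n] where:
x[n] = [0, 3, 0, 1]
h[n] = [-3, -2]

y[n] = sum_k x[k]*h[n-k]. Output length = len(x) + len(h) - 1 = 4 + 2 - 1 = 5.
y[0] = 0*-3 = 0
y[1] = 3*-3 + 0*-2 = -9
y[2] = 0*-3 + 3*-2 = -6
y[3] = 1*-3 + 0*-2 = -3
y[4] = 1*-2 = -2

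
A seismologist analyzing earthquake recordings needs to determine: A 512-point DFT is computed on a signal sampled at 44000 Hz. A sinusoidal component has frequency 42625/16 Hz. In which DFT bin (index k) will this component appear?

DFT frequency resolution = f_s/N = 44000/512 = 1375/16 Hz
Bin index k = f_signal / resolution = 42625/16 / 1375/16 = 31
The signal frequency 42625/16 Hz falls in DFT bin k = 31.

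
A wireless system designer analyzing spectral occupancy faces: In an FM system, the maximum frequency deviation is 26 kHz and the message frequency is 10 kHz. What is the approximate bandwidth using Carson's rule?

Carson's rule: BW = 2*(delta_f + f_m)
= 2*(26 + 10) kHz = 72 kHz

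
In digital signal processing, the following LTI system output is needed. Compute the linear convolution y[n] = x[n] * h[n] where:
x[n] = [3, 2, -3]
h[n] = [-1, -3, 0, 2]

y[n] = sum_k x[k]*h[n-k]. Output length = len(x) + len(h) - 1 = 3 + 4 - 1 = 6.
y[0] = 3*-1 = -3
y[1] = 2*-1 + 3*-3 = -11
y[2] = -3*-1 + 2*-3 + 3*0 = -3
y[3] = -3*-3 + 2*0 + 3*2 = 15
y[4] = -3*0 + 2*2 = 4
y[5] = -3*2 = -6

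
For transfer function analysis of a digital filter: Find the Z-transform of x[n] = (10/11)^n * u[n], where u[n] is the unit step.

The Z-transform of a^n * u[n] is z/(z-a) for |z| > |a|.
Here a = 10/11, so X(z) = z/(z - (10/11)) = 11z/(11z - 10)
ROC: |z| > 10/11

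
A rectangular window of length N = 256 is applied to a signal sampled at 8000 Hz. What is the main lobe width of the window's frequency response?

For a rectangular window of length N,
the main lobe width in frequency is 2*f_s/N.
= 2*8000/256 = 125/2 Hz
This determines the minimum frequency separation for resolving two sinusoids.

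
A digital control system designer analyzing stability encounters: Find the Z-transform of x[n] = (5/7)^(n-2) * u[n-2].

Time-shifting property: if X(z) = Z{x[n]}, then Z{x[n-d]} = z^(-d) * X(z)
X(z) = z/(z - 5/7) for x[n] = (5/7)^n * u[n]
Z{x[n-2]} = z^(-2) * z/(z - 5/7) = z^(-1)/(z - 5/7)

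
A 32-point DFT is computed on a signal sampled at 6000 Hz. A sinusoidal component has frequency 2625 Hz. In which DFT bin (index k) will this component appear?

DFT frequency resolution = f_s/N = 6000/32 = 375/2 Hz
Bin index k = f_signal / resolution = 2625 / 375/2 = 14
The signal frequency 2625 Hz falls in DFT bin k = 14.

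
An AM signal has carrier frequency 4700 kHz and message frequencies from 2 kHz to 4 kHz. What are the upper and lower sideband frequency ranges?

Upper sideband (USB) = fc + [fm_low, fm_high] = 4700 + [2, 4] = [4702, 4704] kHz
Lower sideband (LSB) = fc - [fm_high, fm_low] = 4700 - [4, 2] = [4696, 4698] kHz
Total occupied spectrum: 4696 kHz to 4704 kHz (plus carrier at 4700 kHz)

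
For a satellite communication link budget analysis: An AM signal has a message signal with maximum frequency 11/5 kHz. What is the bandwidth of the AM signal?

In AM (double-sideband), the bandwidth is twice the message frequency.
BW = 2 * f_m = 2 * 11/5 kHz = 22/5 kHz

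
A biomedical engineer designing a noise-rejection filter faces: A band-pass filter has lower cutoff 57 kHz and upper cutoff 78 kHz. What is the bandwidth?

Bandwidth = f_high - f_low
= 78 kHz - 57 kHz = 21 kHz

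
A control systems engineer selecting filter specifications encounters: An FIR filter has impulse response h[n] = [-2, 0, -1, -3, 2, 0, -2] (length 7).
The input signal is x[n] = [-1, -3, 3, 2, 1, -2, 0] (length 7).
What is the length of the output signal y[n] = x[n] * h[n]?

For linear convolution, the output length is:
len(y) = len(x) + len(h) - 1 = 7 + 7 - 1 = 13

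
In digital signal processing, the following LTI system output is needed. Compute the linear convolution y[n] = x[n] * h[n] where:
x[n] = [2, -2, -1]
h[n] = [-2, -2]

y[n] = sum_k x[k]*h[n-k]. Output length = len(x) + len(h) - 1 = 3 + 2 - 1 = 4.
y[0] = 2*-2 = -4
y[1] = -2*-2 + 2*-2 = 0
y[2] = -1*-2 + -2*-2 = 6
y[3] = -1*-2 = 2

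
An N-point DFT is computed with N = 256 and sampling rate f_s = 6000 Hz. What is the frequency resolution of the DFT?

DFT frequency resolution = f_s / N
= 6000 / 256 = 375/16 Hz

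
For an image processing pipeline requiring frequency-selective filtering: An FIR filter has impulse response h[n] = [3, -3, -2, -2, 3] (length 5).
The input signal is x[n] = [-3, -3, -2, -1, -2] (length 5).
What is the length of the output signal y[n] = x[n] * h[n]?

For linear convolution, the output length is:
len(y) = len(x) + len(h) - 1 = 5 + 5 - 1 = 9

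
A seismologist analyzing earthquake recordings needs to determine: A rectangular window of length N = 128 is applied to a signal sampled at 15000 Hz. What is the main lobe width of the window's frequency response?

For a rectangular window of length N,
the main lobe width in frequency is 2*f_s/N.
= 2*15000/128 = 1875/8 Hz
This determines the minimum frequency separation for resolving two sinusoids.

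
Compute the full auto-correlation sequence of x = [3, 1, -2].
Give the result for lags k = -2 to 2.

r_xx[k] = sum_m x[m]*x[m+k], indexed from 0, for k = -2 to 2:
  r_xx[-2] = x[2]*x[0] = -6
  r_xx[-1] = x[1]*x[0] + x[2]*x[1] = 1
  r_xx[0] = x[0]*x[0] + x[1]*x[1] + x[2]*x[2] = 14
  r_xx[1] = x[0]*x[1] + x[1]*x[2] = 1
  r_xx[2] = x[0]*x[2] = -6
r_xx = [-6, 1, 14, 1, -6]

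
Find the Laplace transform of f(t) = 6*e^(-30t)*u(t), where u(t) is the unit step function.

Standard Laplace transform pair:
e^(-at)*u(t) <-> 1/(s+a)
With a = 30: L{6*e^(-30t)*u(t)} = 6/(s+30), ROC: Re(s) > -30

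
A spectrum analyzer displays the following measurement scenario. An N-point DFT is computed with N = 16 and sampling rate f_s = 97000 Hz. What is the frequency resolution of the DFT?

DFT frequency resolution = f_s / N
= 97000 / 16 = 12125/2 Hz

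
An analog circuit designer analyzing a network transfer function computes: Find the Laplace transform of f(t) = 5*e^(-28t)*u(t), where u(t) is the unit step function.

Standard Laplace transform pair:
e^(-at)*u(t) <-> 1/(s+a)
With a = 28: L{5*e^(-28t)*u(t)} = 5/(s+28), ROC: Re(s) > -28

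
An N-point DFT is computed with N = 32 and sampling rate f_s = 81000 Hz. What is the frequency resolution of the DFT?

DFT frequency resolution = f_s / N
= 81000 / 32 = 10125/4 Hz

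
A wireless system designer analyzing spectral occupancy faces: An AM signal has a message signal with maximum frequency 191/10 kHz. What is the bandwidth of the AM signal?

In AM (double-sideband), the bandwidth is twice the message frequency.
BW = 2 * f_m = 2 * 191/10 kHz = 191/5 kHz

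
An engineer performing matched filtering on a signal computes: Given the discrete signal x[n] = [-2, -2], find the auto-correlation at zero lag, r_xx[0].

The auto-correlation at zero lag r_xx[0] equals the signal energy.
r_xx[0] = sum of x[n]^2 = (-2)^2 + (-2)^2
= 4 + 4 = 8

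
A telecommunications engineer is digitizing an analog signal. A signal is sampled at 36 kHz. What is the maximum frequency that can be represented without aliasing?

The maximum frequency that can be represented without aliasing
is the Nyquist frequency: f_max = f_s / 2 = 36 kHz / 2 = 18 kHz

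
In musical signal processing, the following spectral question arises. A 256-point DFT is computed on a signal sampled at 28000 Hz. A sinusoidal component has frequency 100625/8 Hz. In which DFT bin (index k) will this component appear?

DFT frequency resolution = f_s/N = 28000/256 = 875/8 Hz
Bin index k = f_signal / resolution = 100625/8 / 875/8 = 115
The signal frequency 100625/8 Hz falls in DFT bin k = 115.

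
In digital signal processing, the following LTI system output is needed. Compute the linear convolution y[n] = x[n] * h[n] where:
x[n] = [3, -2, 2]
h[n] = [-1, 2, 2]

y[n] = sum_k x[k]*h[n-k]. Output length = len(x) + len(h) - 1 = 3 + 3 - 1 = 5.
y[0] = 3*-1 = -3
y[1] = -2*-1 + 3*2 = 8
y[2] = 2*-1 + -2*2 + 3*2 = 0
y[3] = 2*2 + -2*2 = 0
y[4] = 2*2 = 4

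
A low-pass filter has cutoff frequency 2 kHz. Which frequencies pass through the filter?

A low-pass filter passes all frequencies below the cutoff frequency 2 kHz and attenuates higher frequencies.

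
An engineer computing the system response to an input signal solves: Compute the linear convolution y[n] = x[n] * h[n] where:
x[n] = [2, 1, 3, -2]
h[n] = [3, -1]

y[n] = sum_k x[k]*h[n-k]. Output length = len(x) + len(h) - 1 = 4 + 2 - 1 = 5.
y[0] = 2*3 = 6
y[1] = 1*3 + 2*-1 = 1
y[2] = 3*3 + 1*-1 = 8
y[3] = -2*3 + 3*-1 = -9
y[4] = -2*-1 = 2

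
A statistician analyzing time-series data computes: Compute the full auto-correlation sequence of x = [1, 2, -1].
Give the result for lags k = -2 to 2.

r_xx[k] = sum_m x[m]*x[m+k], indexed from 0, for k = -2 to 2:
  r_xx[-2] = x[2]*x[0] = -1
  r_xx[-1] = x[1]*x[0] + x[2]*x[1] = 0
  r_xx[0] = x[0]*x[0] + x[1]*x[1] + x[2]*x[2] = 6
  r_xx[1] = x[0]*x[1] + x[1]*x[2] = 0
  r_xx[2] = x[0]*x[2] = -1
r_xx = [-1, 0, 6, 0, -1]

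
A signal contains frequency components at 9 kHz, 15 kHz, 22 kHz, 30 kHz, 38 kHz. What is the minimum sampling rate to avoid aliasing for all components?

The highest frequency component is f_max = 38 kHz.
Nyquist rate = 2 * f_max = 2 * 38 kHz = 76 kHz.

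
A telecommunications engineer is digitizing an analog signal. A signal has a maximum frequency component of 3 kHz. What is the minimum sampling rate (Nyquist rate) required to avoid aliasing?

By the Nyquist-Shannon sampling theorem,
the minimum sampling rate (Nyquist rate) must be at least 2 * f_max.
Nyquist rate = 2 * 3 kHz = 6 kHz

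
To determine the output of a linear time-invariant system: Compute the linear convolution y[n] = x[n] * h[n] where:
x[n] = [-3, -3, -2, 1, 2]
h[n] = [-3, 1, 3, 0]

y[n] = sum_k x[k]*h[n-k]. Output length = len(x) + len(h) - 1 = 5 + 4 - 1 = 8.
y[0] = -3*-3 = 9
y[1] = -3*-3 + -3*1 = 6
y[2] = -2*-3 + -3*1 + -3*3 = -6
y[3] = 1*-3 + -2*1 + -3*3 + -3*0 = -14
y[4] = 2*-3 + 1*1 + -2*3 + -3*0 = -11
y[5] = 2*1 + 1*3 + -2*0 = 5
y[6] = 2*3 + 1*0 = 6
y[7] = 2*0 = 0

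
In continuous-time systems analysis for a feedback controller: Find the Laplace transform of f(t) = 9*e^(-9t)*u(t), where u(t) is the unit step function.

Standard Laplace transform pair:
e^(-at)*u(t) <-> 1/(s+a)
With a = 9: L{9*e^(-9t)*u(t)} = 9/(s+9), ROC: Re(s) > -9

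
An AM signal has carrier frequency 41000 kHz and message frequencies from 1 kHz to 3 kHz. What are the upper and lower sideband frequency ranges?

Upper sideband (USB) = fc + [fm_low, fm_high] = 41000 + [1, 3] = [41001, 41003] kHz
Lower sideband (LSB) = fc - [fm_high, fm_low] = 41000 - [3, 1] = [40997, 40999] kHz
Total occupied spectrum: 40997 kHz to 41003 kHz (plus carrier at 41000 kHz)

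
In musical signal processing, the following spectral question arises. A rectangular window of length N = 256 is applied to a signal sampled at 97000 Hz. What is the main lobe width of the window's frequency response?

For a rectangular window of length N,
the main lobe width in frequency is 2*f_s/N.
= 2*97000/256 = 12125/16 Hz
This determines the minimum frequency separation for resolving two sinusoids.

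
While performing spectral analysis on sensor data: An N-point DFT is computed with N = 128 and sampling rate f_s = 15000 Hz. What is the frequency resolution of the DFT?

DFT frequency resolution = f_s / N
= 15000 / 128 = 1875/16 Hz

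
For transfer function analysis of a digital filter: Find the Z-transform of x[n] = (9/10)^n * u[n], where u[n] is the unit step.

The Z-transform of a^n * u[n] is z/(z-a) for |z| > |a|.
Here a = 9/10, so X(z) = z/(z - (9/10)) = 10z/(10z - 9)
ROC: |z| > 9/10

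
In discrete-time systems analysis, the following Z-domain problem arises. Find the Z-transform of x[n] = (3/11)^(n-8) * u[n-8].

Time-shifting property: if X(z) = Z{x[n]}, then Z{x[n-d]} = z^(-d) * X(z)
X(z) = z/(z - 3/11) for x[n] = (3/11)^n * u[n]
Z{x[n-8]} = z^(-8) * z/(z - 3/11) = z^(-7)/(z - 3/11)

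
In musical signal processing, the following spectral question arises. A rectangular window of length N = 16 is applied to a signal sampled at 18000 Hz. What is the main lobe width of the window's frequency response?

For a rectangular window of length N,
the main lobe width in frequency is 2*f_s/N.
= 2*18000/16 = 2250 Hz
This determines the minimum frequency separation for resolving two sinusoids.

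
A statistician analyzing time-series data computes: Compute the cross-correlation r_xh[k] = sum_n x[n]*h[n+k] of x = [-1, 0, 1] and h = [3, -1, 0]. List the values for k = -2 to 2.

Both sequences indexed from 0 and zero outside their support.
Lags with overlap: k = -2 to 2.
  r_xh[-2] = x[2]*h[0] = 3
  r_xh[-1] = x[1]*h[0] + x[2]*h[1] = -1
  r_xh[0] = x[0]*h[0] + x[1]*h[1] + x[2]*h[2] = -3
  r_xh[1] = x[0]*h[1] + x[1]*h[2] = 1
  r_xh[2] = x[0]*h[2] = 0
r_xh = [3, -1, -3, 1, 0] (for k = -2, ..., 2)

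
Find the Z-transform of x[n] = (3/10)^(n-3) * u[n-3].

Time-shifting property: if X(z) = Z{x[n]}, then Z{x[n-d]} = z^(-d) * X(z)
X(z) = z/(z - 3/10) for x[n] = (3/10)^n * u[n]
Z{x[n-3]} = z^(-3) * z/(z - 3/10) = z^(-2)/(z - 3/10)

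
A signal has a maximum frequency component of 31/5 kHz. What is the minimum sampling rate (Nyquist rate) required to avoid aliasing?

By the Nyquist-Shannon sampling theorem,
the minimum sampling rate (Nyquist rate) must be at least 2 * f_max.
Nyquist rate = 2 * 31/5 kHz = 62/5 kHz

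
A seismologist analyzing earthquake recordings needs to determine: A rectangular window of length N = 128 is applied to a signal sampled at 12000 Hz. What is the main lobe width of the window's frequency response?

For a rectangular window of length N,
the main lobe width in frequency is 2*f_s/N.
= 2*12000/128 = 375/2 Hz
This determines the minimum frequency separation for resolving two sinusoids.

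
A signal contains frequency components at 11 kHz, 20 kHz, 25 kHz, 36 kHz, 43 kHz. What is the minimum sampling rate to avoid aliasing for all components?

The highest frequency component is f_max = 43 kHz.
Nyquist rate = 2 * f_max = 2 * 43 kHz = 86 kHz.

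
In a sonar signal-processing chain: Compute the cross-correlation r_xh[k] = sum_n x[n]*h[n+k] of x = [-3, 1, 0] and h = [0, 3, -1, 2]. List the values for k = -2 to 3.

Both sequences indexed from 0 and zero outside their support.
Lags with overlap: k = -2 to 3.
  r_xh[-2] = x[2]*h[0] = 0
  r_xh[-1] = x[1]*h[0] + x[2]*h[1] = 0
  r_xh[0] = x[0]*h[0] + x[1]*h[1] + x[2]*h[2] = 3
  r_xh[1] = x[0]*h[1] + x[1]*h[2] + x[2]*h[3] = -10
  r_xh[2] = x[0]*h[2] + x[1]*h[3] = 5
  r_xh[3] = x[0]*h[3] = -6
r_xh = [0, 0, 3, -10, 5, -6] (for k = -2, ..., 3)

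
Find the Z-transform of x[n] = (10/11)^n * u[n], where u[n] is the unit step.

The Z-transform of a^n * u[n] is z/(z-a) for |z| > |a|.
Here a = 10/11, so X(z) = z/(z - (10/11)) = 11z/(11z - 10)
ROC: |z| > 10/11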